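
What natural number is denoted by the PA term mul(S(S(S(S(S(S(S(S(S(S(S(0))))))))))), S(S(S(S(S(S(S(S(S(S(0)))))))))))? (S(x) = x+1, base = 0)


mul(S^11(0), S^10(0)):
S^11(0) = 11
S^10(0) = 10
11 * 10 = 110

110


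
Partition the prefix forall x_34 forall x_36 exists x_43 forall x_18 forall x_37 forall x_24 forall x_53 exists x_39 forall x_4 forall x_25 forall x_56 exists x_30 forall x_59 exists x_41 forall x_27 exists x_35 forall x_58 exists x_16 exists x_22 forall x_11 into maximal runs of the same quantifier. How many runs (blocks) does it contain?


Alternations = 12.
Blocks = alternations + 1 = 13

13


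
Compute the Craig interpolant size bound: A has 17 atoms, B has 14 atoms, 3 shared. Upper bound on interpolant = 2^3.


Shared atoms = 3
Craig interpolant size bound = 2^3
= 8

8


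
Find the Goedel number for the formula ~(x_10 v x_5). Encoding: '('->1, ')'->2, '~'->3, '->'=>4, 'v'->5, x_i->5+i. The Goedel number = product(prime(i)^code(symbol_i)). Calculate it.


Formula: ~(x_10 v x_5)
Symbol codes: [3, 1, 15, 5, 10, 2]
Primes: [2, 3, 5, 7, 11, 13]
p_1^3 = 2^3 = 8
p_2^1 = 3^1 = 3
p_3^15 = 5^15 = 30517578125
p_4^5 = 7^5 = 16807
p_5^10 = 11^10 = 25937424601
p_6^2 = 13^2 = 169
Product = 53959145434908825439453125000

53959145434908825439453125000


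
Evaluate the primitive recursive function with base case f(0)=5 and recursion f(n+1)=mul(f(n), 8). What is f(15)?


f(0) = 5
f(1) = mul(f(0), 8) = mul(5, 8) = 40
f(2) = mul(f(1), 8) = mul(40, 8) = 320
f(3) = mul(f(2), 8) = mul(320, 8) = 2560
f(4) = mul(f(3), 8) = mul(2560, 8) = 20480
f(5) = mul(f(4), 8) = mul(20480, 8) = 163840
f(6) = mul(f(5), 8) = mul(163840, 8) = 1310720
f(7) = mul(f(6), 8) = mul(1310720, 8) = 10485760
f(8) = mul(f(7), 8) = mul(10485760, 8) = 83886080
f(9) = mul(f(8), 8) = mul(83886080, 8) = 671088640
f(10) = mul(f(9), 8) = mul(671088640, 8) = 5368709120
f(11) = mul(f(10), 8) = mul(5368709120, 8) = 42949672960
f(12) = mul(f(11), 8) = mul(42949672960, 8) = 343597383680
f(13) = mul(f(12), 8) = mul(343597383680, 8) = 2748779069440
f(14) = mul(f(13), 8) = mul(2748779069440, 8) = 21990232555520
f(15) = mul(f(14), 8) = mul(21990232555520, 8) = 175921860444160


175921860444160


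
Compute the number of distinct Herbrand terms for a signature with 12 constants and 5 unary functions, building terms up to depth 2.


Herbrand terms by depth:
Depth 0: 12 constants
Depth 1: 60 new terms (running total: 72)
Depth 2: 300 new terms (running total: 372)
Total distinct ground terms = 372

372


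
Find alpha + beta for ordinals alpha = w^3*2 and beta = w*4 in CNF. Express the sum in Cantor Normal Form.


Ordinal addition w^3*2 + w*4:
Leading exponent of alpha (3) > leading exponent of beta (1).
Since alpha's term has higher exponent than beta's leading term,
the sum is simply alpha followed by beta.
Result = w^3*2 + w*4

w^3*2 + w*4


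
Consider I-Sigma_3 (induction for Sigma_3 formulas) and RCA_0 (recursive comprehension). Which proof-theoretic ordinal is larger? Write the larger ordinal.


Proof-theoretic ordinal of I-Sigma_3 (induction for Sigma_3 formulas): omega^(omega^(omega^omega))
Proof-theoretic ordinal of RCA_0 (recursive comprehension): omega^omega
Comparing: omega^omega < omega^(omega^(omega^omega)).
The larger ordinal is omega^(omega^(omega^omega)) (from I-Sigma_3 (induction for Sigma_3 formulas)).

omega^(omega^(omega^omega))


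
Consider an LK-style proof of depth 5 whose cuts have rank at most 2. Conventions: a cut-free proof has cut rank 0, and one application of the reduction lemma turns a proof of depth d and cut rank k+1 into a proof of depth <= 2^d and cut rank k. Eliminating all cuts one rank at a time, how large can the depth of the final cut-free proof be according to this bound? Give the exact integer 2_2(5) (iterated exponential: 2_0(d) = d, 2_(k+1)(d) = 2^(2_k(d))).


Each rank reduction sends depth d to at most 2^d; cut rank r needs r reductions.
2_0(5) = 5
2_1(5) = 2^5 = 32
2_2(5) = 2^32 = 4294967296
Cut-free depth bound = 4294967296

4294967296


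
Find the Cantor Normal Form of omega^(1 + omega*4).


omega^(1 + omega*4):
In ordinal addition a term is absorbed by a following term of strictly larger exponent: 0 < 1, so 1 + omega*4 = omega*4.
omega raised to a CNF ordinal is a single CNF term: Result = omega^(omega*4)

omega^(omega*4)


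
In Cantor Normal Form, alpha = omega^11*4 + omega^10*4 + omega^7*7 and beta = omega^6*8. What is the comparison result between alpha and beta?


Compare term by term from highest exponent:
alpha = omega^11*4 + omega^10*4 + omega^7*7
beta = omega^6*8
Term 1: alpha has omega^11*4, beta has omega^6*8
Term 2: alpha has omega^10*4, beta has omega^0*0
Term 3: alpha has omega^7*7, beta has omega^0*0
Result: alpha > beta

alpha > beta


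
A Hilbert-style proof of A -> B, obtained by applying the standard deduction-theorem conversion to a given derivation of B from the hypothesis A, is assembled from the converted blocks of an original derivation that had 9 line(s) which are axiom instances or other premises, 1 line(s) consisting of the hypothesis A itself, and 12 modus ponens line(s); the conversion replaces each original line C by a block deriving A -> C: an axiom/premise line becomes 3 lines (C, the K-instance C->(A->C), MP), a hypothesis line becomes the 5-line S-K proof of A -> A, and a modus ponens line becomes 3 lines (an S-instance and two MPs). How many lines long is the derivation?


Deduction-theorem conversion, block by block:
- 9 axiom/premise lines -> 3 lines each = 27
- 1 hypothesis lines -> 5 lines each (identity proof A->A) = 5
- 12 MP lines -> 3 lines each (S-instance, MP, MP) = 36
Total = 27 + 5 + 36 = 68 lines.

68


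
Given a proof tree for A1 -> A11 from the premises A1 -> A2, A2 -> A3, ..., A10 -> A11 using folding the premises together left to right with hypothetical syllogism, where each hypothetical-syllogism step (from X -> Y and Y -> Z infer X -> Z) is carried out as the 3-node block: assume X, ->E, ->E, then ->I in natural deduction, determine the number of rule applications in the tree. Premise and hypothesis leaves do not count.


There are 10 premises in the chain. The first HS step combines premises 1 and 2; each further premise needs one more HS step.
So 10 premises require 10 - 1 = 9 hypothetical-syllogism steps.
Each HS step uses 3 inference nodes (->E, ->E, ->I).
9 * 3 = 27 total inference nodes.

27


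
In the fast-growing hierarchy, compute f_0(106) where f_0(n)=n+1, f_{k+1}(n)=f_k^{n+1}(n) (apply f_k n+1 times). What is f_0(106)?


f_0(106) = 106 + 1 = 107

107


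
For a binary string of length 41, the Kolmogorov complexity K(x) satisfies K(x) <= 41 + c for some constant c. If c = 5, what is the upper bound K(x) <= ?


K(x) <= |x| + c = 41 + 5 = 46

46


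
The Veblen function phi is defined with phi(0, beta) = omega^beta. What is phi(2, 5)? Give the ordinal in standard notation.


phi(2, 5):
phi(2, beta) = zeta_beta (the beta-th zeta number, fixed point of epsilon).
phi(2, 5) = zeta_5

zeta_5


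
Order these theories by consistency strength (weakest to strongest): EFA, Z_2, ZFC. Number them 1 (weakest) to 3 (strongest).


Ordering by consistency strength:
1. EFA
2. Z_2
3. ZFC


EFA=1, Z_2=2, ZFC=3


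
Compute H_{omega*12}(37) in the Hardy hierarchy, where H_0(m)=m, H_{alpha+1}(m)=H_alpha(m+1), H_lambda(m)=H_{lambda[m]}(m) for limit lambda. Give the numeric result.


H_{omega*12}(37):
For the Hardy hierarchy, H_{omega*k}(n) = 2^k * n.
2^12 = 4096.
4096 * 37 = 151552

151552


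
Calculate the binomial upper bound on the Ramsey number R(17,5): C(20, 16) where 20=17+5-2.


R(17,5) <= C(17+5-2, 17-1) = C(20, 16)
C(20, 16) = 20! / (16! * 4!)
= 4845

4845


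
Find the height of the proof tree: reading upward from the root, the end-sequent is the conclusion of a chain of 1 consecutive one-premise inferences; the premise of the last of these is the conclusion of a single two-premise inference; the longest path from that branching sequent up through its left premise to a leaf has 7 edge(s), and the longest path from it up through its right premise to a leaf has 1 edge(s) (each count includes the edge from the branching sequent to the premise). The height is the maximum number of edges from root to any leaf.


Longest path through the left premise: 7 edges (measured from the branching sequent)
Longest path through the right premise: 1 edges
Height of the subtree rooted at the branching sequent: max(7, 1) = 7
The branching sequent sits 1 edges above the root (the chain of one-premise inferences), so height = 7 + 1 = 8

8


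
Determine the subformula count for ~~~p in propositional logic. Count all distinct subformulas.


Formula: ~~~p
Subformulas found:
  1. p
  2. ~p
  3. ~~p
  4. ~~~p
Total distinct subformulas = 4

4


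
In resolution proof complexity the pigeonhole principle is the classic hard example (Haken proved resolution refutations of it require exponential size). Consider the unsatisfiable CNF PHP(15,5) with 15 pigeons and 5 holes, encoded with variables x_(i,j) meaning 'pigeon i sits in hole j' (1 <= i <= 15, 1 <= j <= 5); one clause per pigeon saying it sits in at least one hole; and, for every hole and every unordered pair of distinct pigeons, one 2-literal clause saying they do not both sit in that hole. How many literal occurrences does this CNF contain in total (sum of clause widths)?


PHP(15,5): 15 pigeons, 5 holes, 15*5 = 75 variables.
- pigeon clauses: one per pigeon -> 15 clauses of width 5 -> 75 literals
- hole clauses: 5 holes * C(15,2) = 5 * 105 -> 525 clauses of width 2 -> 1050 literals
Total literal occurrences = 75 + 1050 = 1125

1125


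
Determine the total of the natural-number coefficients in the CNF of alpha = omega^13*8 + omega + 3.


CNF: omega^13*8 + omega + 3
Coefficients: 8 + 1 + 3 = 12

12


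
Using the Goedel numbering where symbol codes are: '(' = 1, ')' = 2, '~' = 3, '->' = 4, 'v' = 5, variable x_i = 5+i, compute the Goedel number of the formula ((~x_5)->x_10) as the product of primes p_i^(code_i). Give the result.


Formula: ((~x_5)->x_10)
Symbol codes: [1, 1, 3, 10, 2, 4, 15, 2]
Primes: [2, 3, 5, 7, 11, 13, 17, 19]
p_1^1 = 2^1 = 2
p_2^1 = 3^1 = 3
p_3^3 = 5^3 = 125
p_4^10 = 7^10 = 282475249
p_5^2 = 11^2 = 121
p_6^4 = 13^4 = 28561
p_7^15 = 17^15 = 2862423051509815793
p_8^2 = 19^2 = 361
Product = 756556672058452915443170827121975052750

756556672058452915443170827121975052750


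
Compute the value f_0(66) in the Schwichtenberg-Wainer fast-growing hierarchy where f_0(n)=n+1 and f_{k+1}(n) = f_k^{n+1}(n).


f_0(66) = 66 + 1 = 67

67


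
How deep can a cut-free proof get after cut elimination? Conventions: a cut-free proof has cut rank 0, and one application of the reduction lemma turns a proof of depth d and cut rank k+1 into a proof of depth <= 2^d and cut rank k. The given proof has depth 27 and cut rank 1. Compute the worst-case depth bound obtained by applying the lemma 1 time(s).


Each rank reduction sends depth d to at most 2^d; cut rank r needs r reductions.
2_0(27) = 27
2_1(27) = 2^27 = 134217728
Cut-free depth bound = 134217728

134217728


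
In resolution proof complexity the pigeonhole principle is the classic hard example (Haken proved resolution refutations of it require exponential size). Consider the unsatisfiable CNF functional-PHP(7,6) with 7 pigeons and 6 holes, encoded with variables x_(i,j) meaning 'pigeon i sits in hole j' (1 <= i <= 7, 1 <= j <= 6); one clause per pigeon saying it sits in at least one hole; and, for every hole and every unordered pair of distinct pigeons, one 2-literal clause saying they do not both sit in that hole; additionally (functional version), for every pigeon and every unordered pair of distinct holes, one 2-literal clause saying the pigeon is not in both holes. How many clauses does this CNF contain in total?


functional-PHP(7,6): 7 pigeons, 6 holes, 7*6 = 42 variables.
- pigeon clauses: one per pigeon -> 7 clauses
- hole clauses: 6 holes * C(7,2) = 6 * 21 -> 126 clauses
- functional clauses: 7 pigeons * C(6,2) = 7 * 15 -> 105 clauses
Total clauses = 7 + 126 + 105 = 238

238


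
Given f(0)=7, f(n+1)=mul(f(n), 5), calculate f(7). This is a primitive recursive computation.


f(0) = 7
f(1) = mul(f(0), 5) = mul(7, 5) = 35
f(2) = mul(f(1), 5) = mul(35, 5) = 175
f(3) = mul(f(2), 5) = mul(175, 5) = 875
f(4) = mul(f(3), 5) = mul(875, 5) = 4375
f(5) = mul(f(4), 5) = mul(4375, 5) = 21875
f(6) = mul(f(5), 5) = mul(21875, 5) = 109375
f(7) = mul(f(6), 5) = mul(109375, 5) = 546875


546875


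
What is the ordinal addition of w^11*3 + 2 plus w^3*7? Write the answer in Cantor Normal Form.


Ordinal addition (w^11*3 + 2) + w^3*7:
alpha's leading term has exponent 11 > beta's exponent 3, so it survives.
alpha's tail term has exponent 0 < beta's exponent 3, so it is absorbed by beta.
In ordinal addition, any term followed by a strictly larger-exponent term is absorbed.
Result = w^11*3 + w^3*7

w^11*3 + w^3*7


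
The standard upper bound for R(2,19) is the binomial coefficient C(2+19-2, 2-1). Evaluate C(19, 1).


R(2,19) <= C(2+19-2, 2-1) = C(19, 1)
C(19, 1) = 19! / (1! * 18!)
= 19

19


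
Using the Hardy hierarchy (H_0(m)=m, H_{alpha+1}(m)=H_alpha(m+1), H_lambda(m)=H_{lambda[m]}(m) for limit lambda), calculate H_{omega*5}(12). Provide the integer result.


H_{omega*5}(12):
For the Hardy hierarchy, H_{omega*k}(n) = 2^k * n.
2^5 = 32.
32 * 12 = 384

384


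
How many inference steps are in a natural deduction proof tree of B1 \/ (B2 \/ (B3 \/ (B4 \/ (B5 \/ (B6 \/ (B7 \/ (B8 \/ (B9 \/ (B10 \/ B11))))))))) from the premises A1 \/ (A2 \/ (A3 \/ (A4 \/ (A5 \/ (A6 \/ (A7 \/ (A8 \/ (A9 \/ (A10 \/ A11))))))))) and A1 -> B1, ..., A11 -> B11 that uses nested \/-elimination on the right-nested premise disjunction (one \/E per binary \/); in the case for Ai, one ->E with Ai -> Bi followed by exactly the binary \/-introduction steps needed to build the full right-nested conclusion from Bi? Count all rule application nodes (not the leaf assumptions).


Constructive dilemma with 11 branches, all disjunctions right-nested:
- \/E: the premise has 10 binary \/, each eliminated once: 10 nodes.
- ->E: one per case (Ai with Ai -> Bi gives Bi): 11 nodes.
- \/I: in case i < n, Bi needs 1 step to form Bi \/ (B(i+1) \/ ...) and then i-1 steps to prepend B(i-1), ..., B1, i.e. i steps; in case i = n, B11 needs 10 prepend steps.
  \/I total = (1 + 2 + ... + 10) + 10 = 55 + 10 = 65 nodes.
Total = 10 + 11 + 65 = 86

86


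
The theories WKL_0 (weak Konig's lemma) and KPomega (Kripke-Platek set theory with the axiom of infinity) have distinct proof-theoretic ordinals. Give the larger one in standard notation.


Proof-theoretic ordinal of WKL_0 (weak Konig's lemma): omega^omega
Proof-theoretic ordinal of KPomega (Kripke-Platek set theory with the axiom of infinity): psi_0(epsilon_{Omega+1})
Comparing: omega^omega < psi_0(epsilon_{Omega+1}).
The larger ordinal is psi_0(epsilon_{Omega+1}) (from KPomega (Kripke-Platek set theory with the axiom of infinity)).

psi_0(epsilon_{Omega+1})


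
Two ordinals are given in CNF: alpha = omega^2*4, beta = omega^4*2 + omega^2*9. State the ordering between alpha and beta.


Compare term by term from highest exponent:
alpha = omega^2*4
beta = omega^4*2 + omega^2*9
Term 1: alpha has omega^2*4, beta has omega^4*2
Term 2: alpha has omega^0*0, beta has omega^2*9
Result: alpha < beta

alpha < beta


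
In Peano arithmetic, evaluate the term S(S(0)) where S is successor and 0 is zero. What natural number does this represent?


Counting successors applied to 0:
2 applications of S to 0 = 2

2


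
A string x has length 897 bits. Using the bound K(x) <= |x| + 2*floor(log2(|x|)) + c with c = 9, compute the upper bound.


floor(log2(897)) = 9
2 * 9 = 18
K(x) <= 897 + 18 + 9 = 924

924


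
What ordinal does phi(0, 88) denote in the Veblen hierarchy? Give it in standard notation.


phi(0, 88):
phi(0, beta) = omega^beta by definition.
phi(0, 88) = omega^88

omega^88


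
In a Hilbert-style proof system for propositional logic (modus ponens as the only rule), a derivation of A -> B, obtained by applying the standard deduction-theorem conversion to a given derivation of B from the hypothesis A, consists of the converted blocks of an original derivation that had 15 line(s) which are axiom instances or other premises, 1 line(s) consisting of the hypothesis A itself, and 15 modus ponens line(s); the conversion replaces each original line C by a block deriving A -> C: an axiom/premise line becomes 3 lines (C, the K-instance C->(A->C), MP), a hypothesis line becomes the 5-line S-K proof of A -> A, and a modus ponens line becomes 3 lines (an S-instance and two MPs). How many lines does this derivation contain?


Deduction-theorem conversion, block by block:
- 15 axiom/premise lines -> 3 lines each = 45
- 1 hypothesis lines -> 5 lines each (identity proof A->A) = 5
- 15 MP lines -> 3 lines each (S-instance, MP, MP) = 45
Total = 45 + 5 + 45 = 95 lines.

95


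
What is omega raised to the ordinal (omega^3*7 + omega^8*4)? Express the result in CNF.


omega^(omega^3*7 + omega^8*4):
In ordinal addition a term is absorbed by a following term of strictly larger exponent: 3 < 8, so omega^3*7 + omega^8*4 = omega^8*4.
omega raised to a CNF ordinal is a single CNF term: Result = omega^(omega^8*4)

omega^(omega^8*4)


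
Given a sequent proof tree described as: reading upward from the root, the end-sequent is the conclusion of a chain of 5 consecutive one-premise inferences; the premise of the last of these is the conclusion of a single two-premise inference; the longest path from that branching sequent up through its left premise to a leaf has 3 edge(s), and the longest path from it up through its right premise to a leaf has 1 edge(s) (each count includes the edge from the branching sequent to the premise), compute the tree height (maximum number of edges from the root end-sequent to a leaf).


Longest path through the left premise: 3 edges (measured from the branching sequent)
Longest path through the right premise: 1 edges
Height of the subtree rooted at the branching sequent: max(3, 1) = 3
The branching sequent sits 5 edges above the root (the chain of one-premise inferences), so height = 3 + 5 = 8

8


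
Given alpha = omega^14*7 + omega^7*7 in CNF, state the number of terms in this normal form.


CNF: omega^14*7 + omega^7*7
Count the summands separated by '+':
  term 1: omega^14*7
  term 2: omega^7*7
Total terms = 2

2


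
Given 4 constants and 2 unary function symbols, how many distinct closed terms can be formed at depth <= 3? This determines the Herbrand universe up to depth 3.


Herbrand terms by depth:
Depth 0: 4 constants
Depth 1: 8 new terms (running total: 12)
Depth 2: 16 new terms (running total: 28)
Depth 3: 32 new terms (running total: 60)
Total distinct ground terms = 60

60


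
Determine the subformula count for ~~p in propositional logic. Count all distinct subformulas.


Formula: ~~p
Subformulas found:
  1. p
  2. ~p
  3. ~~p
Total distinct subformulas = 3

3


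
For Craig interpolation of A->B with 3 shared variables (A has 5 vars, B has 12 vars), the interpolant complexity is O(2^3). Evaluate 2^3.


Shared atoms = 3
Craig interpolant size bound = 2^3
= 8

8


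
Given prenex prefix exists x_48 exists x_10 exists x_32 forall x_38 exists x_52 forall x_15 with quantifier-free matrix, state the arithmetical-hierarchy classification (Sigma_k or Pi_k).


Leading quantifier is exists, so the class is Sigma.
Number of quantifier blocks = alternations + 1 = 3 + 1 = 4.
Classification: Sigma_4

Sigma_4


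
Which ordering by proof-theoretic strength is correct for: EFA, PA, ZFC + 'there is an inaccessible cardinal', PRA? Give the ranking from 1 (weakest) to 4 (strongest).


Ordering by consistency strength:
1. EFA
2. PRA
3. PA
4. ZFC + 'there is an inaccessible cardinal'


EFA=1, PA=3, ZFC + 'there is an inaccessible cardinal'=4, PRA=2


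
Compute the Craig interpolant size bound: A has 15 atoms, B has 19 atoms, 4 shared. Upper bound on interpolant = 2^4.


Shared atoms = 4
Craig interpolant size bound = 2^4
= 16

16


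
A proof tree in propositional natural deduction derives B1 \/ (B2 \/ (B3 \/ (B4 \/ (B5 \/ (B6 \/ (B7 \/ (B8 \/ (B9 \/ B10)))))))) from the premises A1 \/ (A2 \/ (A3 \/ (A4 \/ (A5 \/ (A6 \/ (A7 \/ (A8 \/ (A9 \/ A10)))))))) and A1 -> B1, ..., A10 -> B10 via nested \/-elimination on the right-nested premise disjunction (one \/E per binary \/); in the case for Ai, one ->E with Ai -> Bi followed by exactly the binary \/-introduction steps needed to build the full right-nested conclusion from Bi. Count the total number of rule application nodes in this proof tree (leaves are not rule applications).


Constructive dilemma with 10 branches, all disjunctions right-nested:
- \/E: the premise has 9 binary \/, each eliminated once: 9 nodes.
- ->E: one per case (Ai with Ai -> Bi gives Bi): 10 nodes.
- \/I: in case i < n, Bi needs 1 step to form Bi \/ (B(i+1) \/ ...) and then i-1 steps to prepend B(i-1), ..., B1, i.e. i steps; in case i = n, B10 needs 9 prepend steps.
  \/I total = (1 + 2 + ... + 9) + 9 = 45 + 9 = 54 nodes.
Total = 9 + 10 + 54 = 73

73


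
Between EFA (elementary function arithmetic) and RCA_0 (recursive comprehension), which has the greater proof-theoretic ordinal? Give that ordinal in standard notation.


Proof-theoretic ordinal of EFA (elementary function arithmetic): omega^3
Proof-theoretic ordinal of RCA_0 (recursive comprehension): omega^omega
Comparing: omega^3 < omega^omega.
The larger ordinal is omega^omega (from RCA_0 (recursive comprehension)).

omega^omega


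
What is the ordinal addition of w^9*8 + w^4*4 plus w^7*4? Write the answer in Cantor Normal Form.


Ordinal addition (w^9*8 + w^4*4) + w^7*4:
alpha's leading term has exponent 9 > beta's exponent 7, so it survives.
alpha's tail term has exponent 4 < beta's exponent 7, so it is absorbed by beta.
In ordinal addition, any term followed by a strictly larger-exponent term is absorbed.
Result = w^9*8 + w^7*4

w^9*8 + w^7*4


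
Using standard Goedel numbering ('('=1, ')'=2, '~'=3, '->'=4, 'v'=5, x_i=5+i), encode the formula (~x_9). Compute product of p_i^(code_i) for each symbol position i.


Formula: (~x_9)
Symbol codes: [1, 3, 14, 2]
Primes: [2, 3, 5, 7]
p_1^1 = 2^1 = 2
p_2^3 = 3^3 = 27
p_3^14 = 5^14 = 6103515625
p_4^2 = 7^2 = 49
Product = 16149902343750

16149902343750


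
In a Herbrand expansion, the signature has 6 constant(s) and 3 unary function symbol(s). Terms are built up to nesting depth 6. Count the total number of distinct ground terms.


Herbrand terms by depth:
Depth 0: 6 constants
Depth 1: 18 new terms (running total: 24)
Depth 2: 54 new terms (running total: 78)
Depth 3: 162 new terms (running total: 240)
Depth 4: 486 new terms (running total: 726)
Depth 5: 1458 new terms (running total: 2184)
Depth 6: 4374 new terms (running total: 6558)
Total distinct ground terms = 6558

6558


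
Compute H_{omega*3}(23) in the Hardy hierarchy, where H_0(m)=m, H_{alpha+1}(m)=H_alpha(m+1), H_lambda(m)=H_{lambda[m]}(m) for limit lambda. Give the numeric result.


H_{omega*3}(23):
For the Hardy hierarchy, H_{omega*k}(n) = 2^k * n.
2^3 = 8.
8 * 23 = 184

184


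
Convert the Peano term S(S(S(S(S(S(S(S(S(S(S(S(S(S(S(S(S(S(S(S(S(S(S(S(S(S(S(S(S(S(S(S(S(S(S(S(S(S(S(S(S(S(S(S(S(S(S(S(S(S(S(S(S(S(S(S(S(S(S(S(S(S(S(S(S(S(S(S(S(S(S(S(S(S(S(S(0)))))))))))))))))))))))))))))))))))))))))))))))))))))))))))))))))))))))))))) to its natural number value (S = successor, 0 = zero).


Counting successors applied to 0:
76 applications of S to 0 = 76

76


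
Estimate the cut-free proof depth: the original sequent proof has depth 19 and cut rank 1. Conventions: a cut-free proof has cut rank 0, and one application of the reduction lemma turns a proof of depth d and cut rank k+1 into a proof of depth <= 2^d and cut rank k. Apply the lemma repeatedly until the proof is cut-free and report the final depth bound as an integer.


Each rank reduction sends depth d to at most 2^d; cut rank r needs r reductions.
2_0(19) = 19
2_1(19) = 2^19 = 524288
Cut-free depth bound = 524288

524288


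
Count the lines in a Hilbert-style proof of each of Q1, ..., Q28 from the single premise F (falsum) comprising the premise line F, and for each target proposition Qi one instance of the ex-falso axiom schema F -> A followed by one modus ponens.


Ex falso, line by line:
- 1 premise line (F)
- 28 targets, each needing 1 axiom instance (F -> Qi) + 1 MP = 2 lines: 2 * 28 = 56
Total = 1 + 56 = 57 lines.

57


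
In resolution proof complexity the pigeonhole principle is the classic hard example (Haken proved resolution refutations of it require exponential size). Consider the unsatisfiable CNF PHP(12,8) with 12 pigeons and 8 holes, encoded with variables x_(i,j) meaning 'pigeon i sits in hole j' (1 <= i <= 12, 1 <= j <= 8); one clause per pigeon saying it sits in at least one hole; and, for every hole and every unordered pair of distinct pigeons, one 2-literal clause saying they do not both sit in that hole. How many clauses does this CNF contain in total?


PHP(12,8): 12 pigeons, 8 holes, 12*8 = 96 variables.
- pigeon clauses: one per pigeon -> 12 clauses
- hole clauses: 8 holes * C(12,2) = 8 * 66 -> 528 clauses
Total clauses = 12 + 528 = 540

540


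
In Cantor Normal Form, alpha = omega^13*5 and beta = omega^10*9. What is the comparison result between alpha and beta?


Compare term by term from highest exponent:
alpha = omega^13*5
beta = omega^10*9
Term 1: alpha has omega^13*5, beta has omega^10*9
Result: alpha > beta

alpha > beta


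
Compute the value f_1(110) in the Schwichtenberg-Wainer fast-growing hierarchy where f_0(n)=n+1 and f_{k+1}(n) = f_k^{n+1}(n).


f_1(110) = f_0^111(110)
f_0 adds 1 each time, applied 111 times.
f_1(110) = 110 + 111 = 221

221


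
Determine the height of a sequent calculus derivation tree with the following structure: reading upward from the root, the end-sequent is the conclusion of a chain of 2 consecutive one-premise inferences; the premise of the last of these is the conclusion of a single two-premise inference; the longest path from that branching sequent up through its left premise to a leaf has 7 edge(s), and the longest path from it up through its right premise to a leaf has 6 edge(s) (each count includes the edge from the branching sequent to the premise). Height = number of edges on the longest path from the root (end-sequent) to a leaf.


Longest path through the left premise: 7 edges (measured from the branching sequent)
Longest path through the right premise: 6 edges
Height of the subtree rooted at the branching sequent: max(7, 6) = 7
The branching sequent sits 2 edges above the root (the chain of one-premise inferences), so height = 7 + 2 = 9

9


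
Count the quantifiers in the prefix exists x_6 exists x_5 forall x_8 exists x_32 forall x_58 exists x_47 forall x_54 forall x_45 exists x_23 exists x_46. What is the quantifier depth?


Quantifier prefix has 10 quantifier symbols.
Quantifier depth = 10

10


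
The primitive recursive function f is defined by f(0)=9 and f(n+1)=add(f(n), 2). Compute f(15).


f(0) = 9
f(1) = add(f(0), 2) = add(9, 2) = 11
f(2) = add(f(1), 2) = add(11, 2) = 13
f(3) = add(f(2), 2) = add(13, 2) = 15
f(4) = add(f(3), 2) = add(15, 2) = 17
f(5) = add(f(4), 2) = add(17, 2) = 19
f(6) = add(f(5), 2) = add(19, 2) = 21
f(7) = add(f(6), 2) = add(21, 2) = 23
f(8) = add(f(7), 2) = add(23, 2) = 25
f(9) = add(f(8), 2) = add(25, 2) = 27
f(10) = add(f(9), 2) = add(27, 2) = 29
f(11) = add(f(10), 2) = add(29, 2) = 31
f(12) = add(f(11), 2) = add(31, 2) = 33
f(13) = add(f(12), 2) = add(33, 2) = 35
f(14) = add(f(13), 2) = add(35, 2) = 37
f(15) = add(f(14), 2) = add(37, 2) = 39


39


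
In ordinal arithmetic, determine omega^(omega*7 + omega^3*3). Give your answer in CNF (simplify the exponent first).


omega^(omega*7 + omega^3*3):
In ordinal addition a term is absorbed by a following term of strictly larger exponent: 1 < 3, so omega*7 + omega^3*3 = omega^3*3.
omega raised to a CNF ordinal is a single CNF term: Result = omega^(omega^3*3)

omega^(omega^3*3)


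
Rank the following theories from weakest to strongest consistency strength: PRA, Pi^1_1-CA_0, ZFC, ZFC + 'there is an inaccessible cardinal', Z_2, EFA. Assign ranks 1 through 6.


Ordering by consistency strength:
1. EFA
2. PRA
3. Pi^1_1-CA_0
4. Z_2
5. ZFC
6. ZFC + 'there is an inaccessible cardinal'


PRA=2, Pi^1_1-CA_0=3, ZFC=5, ZFC + 'there is an inaccessible cardinal'=6, Z_2=4, EFA=1


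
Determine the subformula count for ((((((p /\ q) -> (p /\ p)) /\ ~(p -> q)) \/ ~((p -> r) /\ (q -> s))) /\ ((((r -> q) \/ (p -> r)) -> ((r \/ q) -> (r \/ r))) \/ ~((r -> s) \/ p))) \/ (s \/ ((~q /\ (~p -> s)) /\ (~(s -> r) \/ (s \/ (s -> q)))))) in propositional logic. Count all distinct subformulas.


Formula: ((((((p /\ q) -> (p /\ p)) /\ ~(p -> q)) \/ ~((p -> r) /\ (q -> s))) /\ ((((r -> q) \/ (p -> r)) -> ((r \/ q) -> (r \/ r))) \/ ~((r -> s) \/ p))) \/ (s \/ ((~q /\ (~p -> s)) /\ (~(s -> r) \/ (s \/ (s -> q))))))
Subformulas found:
  1. r
  2. p
  3. q
  4. s
  5. ~p
  6. ~q
  7. (r -> q)
  8. (s -> r)
  9. (p /\ q)
  10. (r \/ r)
  11. (p -> q)
  12. (q -> s)
  13. (p -> r)
  14. (r \/ q)
  15. (p /\ p)
  16. (s -> q)
  17. (r -> s)
  18. (~p -> s)
  19. ~(p -> q)
  20. ~(s -> r)
  21. ((r -> s) \/ p)
  22. (s \/ (s -> q))
  23. ~((r -> s) \/ p)
  24. (~q /\ (~p -> s))
  25. ((p -> r) /\ (q -> s))
  26. ((r -> q) \/ (p -> r))
  27. ((r \/ q) -> (r \/ r))
  28. ((p /\ q) -> (p /\ p))
  29. ~((p -> r) /\ (q -> s))
  30. (~(s -> r) \/ (s \/ (s -> q)))
  31. (((p /\ q) -> (p /\ p)) /\ ~(p -> q))
  32. (((r -> q) \/ (p -> r)) -> ((r \/ q) -> (r \/ r)))
  33. ((~q /\ (~p -> s)) /\ (~(s -> r) \/ (s \/ (s -> q))))
  34. (s \/ ((~q /\ (~p -> s)) /\ (~(s -> r) \/ (s \/ (s -> q)))))
  35. ((((p /\ q) -> (p /\ p)) /\ ~(p -> q)) \/ ~((p -> r) /\ (q -> s)))
  36. ((((r -> q) \/ (p -> r)) -> ((r \/ q) -> (r \/ r))) \/ ~((r -> s) \/ p))
  37. (((((p /\ q) -> (p /\ p)) /\ ~(p -> q)) \/ ~((p -> r) /\ (q -> s))) /\ ((((r -> q) \/ (p -> r)) -> ((r \/ q) -> (r \/ r))) \/ ~((r -> s) \/ p)))
  38. ((((((p /\ q) -> (p /\ p)) /\ ~(p -> q)) \/ ~((p -> r) /\ (q -> s))) /\ ((((r -> q) \/ (p -> r)) -> ((r \/ q) -> (r \/ r))) \/ ~((r -> s) \/ p))) \/ (s \/ ((~q /\ (~p -> s)) /\ (~(s -> r) \/ (s \/ (s -> q))))))
Total distinct subformulas = 38

38


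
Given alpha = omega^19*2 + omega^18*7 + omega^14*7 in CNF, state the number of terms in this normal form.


CNF: omega^19*2 + omega^18*7 + omega^14*7
Count the summands separated by '+':
  term 1: omega^19*2
  term 2: omega^18*7
  term 3: omega^14*7
Total terms = 3

3


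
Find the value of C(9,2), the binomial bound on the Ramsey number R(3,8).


R(3,8) <= C(3+8-2, 3-1) = C(9, 2)
C(9, 2) = 9! / (2! * 7!)
= 36

36


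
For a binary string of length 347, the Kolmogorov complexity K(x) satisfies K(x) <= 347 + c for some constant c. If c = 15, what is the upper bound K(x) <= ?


K(x) <= |x| + c = 347 + 15 = 362

362


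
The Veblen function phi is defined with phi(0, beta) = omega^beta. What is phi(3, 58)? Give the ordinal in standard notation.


phi(3, 58):
phi(3, beta) = eta_beta (the beta-th eta number, fixed point of zeta).
phi(3, 58) = eta_58

eta_58


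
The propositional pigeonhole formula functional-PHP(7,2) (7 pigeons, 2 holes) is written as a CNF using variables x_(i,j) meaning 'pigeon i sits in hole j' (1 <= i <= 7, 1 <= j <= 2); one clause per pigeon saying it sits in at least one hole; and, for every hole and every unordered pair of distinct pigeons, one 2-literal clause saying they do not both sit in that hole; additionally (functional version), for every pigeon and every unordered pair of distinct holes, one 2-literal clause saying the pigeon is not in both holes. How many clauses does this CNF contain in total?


functional-PHP(7,2): 7 pigeons, 2 holes, 7*2 = 14 variables.
- pigeon clauses: one per pigeon -> 7 clauses
- hole clauses: 2 holes * C(7,2) = 2 * 21 -> 42 clauses
- functional clauses: 7 pigeons * C(2,2) = 7 * 1 -> 7 clauses
Total clauses = 7 + 42 + 7 = 56

56


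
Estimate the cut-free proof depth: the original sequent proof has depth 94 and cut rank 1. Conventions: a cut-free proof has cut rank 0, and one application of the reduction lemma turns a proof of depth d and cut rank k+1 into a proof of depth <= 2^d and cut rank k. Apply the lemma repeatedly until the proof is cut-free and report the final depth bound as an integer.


Each rank reduction sends depth d to at most 2^d; cut rank r needs r reductions.
2_0(94) = 94
2_1(94) = 2^94 = 19807040628566084398385987584
Cut-free depth bound = 19807040628566084398385987584

19807040628566084398385987584


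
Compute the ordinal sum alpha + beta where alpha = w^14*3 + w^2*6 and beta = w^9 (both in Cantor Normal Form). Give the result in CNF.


Ordinal addition (w^14*3 + w^2*6) + w^9:
alpha's leading term has exponent 14 > beta's exponent 9, so it survives.
alpha's tail term has exponent 2 < beta's exponent 9, so it is absorbed by beta.
In ordinal addition, any term followed by a strictly larger-exponent term is absorbed.
Result = w^14*3 + w^9

w^14*3 + w^9


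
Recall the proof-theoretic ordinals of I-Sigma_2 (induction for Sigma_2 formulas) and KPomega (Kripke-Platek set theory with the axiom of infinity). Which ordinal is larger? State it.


Proof-theoretic ordinal of I-Sigma_2 (induction for Sigma_2 formulas): omega^(omega^omega)
Proof-theoretic ordinal of KPomega (Kripke-Platek set theory with the axiom of infinity): psi_0(epsilon_{Omega+1})
Comparing: omega^(omega^omega) < psi_0(epsilon_{Omega+1}).
The larger ordinal is psi_0(epsilon_{Omega+1}) (from KPomega (Kripke-Platek set theory with the axiom of infinity)).

psi_0(epsilon_{Omega+1})


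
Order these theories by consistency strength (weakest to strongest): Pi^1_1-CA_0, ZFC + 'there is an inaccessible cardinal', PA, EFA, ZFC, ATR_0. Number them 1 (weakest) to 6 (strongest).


Ordering by consistency strength:
1. EFA
2. PA
3. ATR_0
4. Pi^1_1-CA_0
5. ZFC
6. ZFC + 'there is an inaccessible cardinal'


Pi^1_1-CA_0=4, ZFC + 'there is an inaccessible cardinal'=6, PA=2, EFA=1, ZFC=5, ATR_0=3


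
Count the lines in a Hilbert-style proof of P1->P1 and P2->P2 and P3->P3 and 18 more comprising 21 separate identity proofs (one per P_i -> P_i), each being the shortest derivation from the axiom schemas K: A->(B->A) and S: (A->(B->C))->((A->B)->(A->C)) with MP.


The shortest proof of A->A from K and S in the Hilbert calculus has exactly 5 lines:
(1) K instance A->((A->A)->A), (2) S instance, (3) MP on 1,2, (4) K instance A->(A->A), (5) MP on 3,4.
For 21 independent identities: 21 * 5 = 105 lines total.

105


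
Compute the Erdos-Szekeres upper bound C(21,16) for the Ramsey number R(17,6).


R(17,6) <= C(17+6-2, 17-1) = C(21, 16)
C(21, 16) = 21! / (16! * 5!)
= 20349

20349


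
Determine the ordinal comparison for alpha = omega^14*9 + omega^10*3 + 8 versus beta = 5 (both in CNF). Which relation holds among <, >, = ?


Compare term by term from highest exponent:
alpha = omega^14*9 + omega^10*3 + 8
beta = 5
Term 1: alpha has omega^14*9, beta has omega^0*5
Term 2: alpha has omega^10*3, beta has omega^0*0
Term 3: alpha has omega^0*8, beta has omega^0*0
Result: alpha > beta

alpha > beta


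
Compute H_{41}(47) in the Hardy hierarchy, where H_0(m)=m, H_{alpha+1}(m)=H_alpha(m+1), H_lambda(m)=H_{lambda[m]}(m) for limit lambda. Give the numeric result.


H_41(47):
For finite ordinals k, H_k(n) = n + k (each successor step adds 1).
H_41(47) = 47 + 41 = 88

88


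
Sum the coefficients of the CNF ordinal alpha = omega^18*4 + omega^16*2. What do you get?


CNF: omega^18*4 + omega^16*2
Coefficients: 4 + 2 = 6

6


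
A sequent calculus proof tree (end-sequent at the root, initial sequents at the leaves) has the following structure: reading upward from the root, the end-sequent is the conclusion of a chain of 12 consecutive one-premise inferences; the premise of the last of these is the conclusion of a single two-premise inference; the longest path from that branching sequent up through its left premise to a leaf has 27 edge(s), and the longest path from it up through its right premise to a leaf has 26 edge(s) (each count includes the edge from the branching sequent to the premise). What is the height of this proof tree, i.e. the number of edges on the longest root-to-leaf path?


Longest path through the left premise: 27 edges (measured from the branching sequent)
Longest path through the right premise: 26 edges
Height of the subtree rooted at the branching sequent: max(27, 26) = 27
The branching sequent sits 12 edges above the root (the chain of one-premise inferences), so height = 27 + 12 = 39

39


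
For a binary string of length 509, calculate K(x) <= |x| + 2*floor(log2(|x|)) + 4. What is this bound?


floor(log2(509)) = 8
2 * 8 = 16
K(x) <= 509 + 16 + 4 = 529

529


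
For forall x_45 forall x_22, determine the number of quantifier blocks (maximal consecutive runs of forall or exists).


Alternations = 0.
Blocks = alternations + 1 = 1

1


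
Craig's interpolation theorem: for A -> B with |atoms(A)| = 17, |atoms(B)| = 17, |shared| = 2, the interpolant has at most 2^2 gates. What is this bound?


Shared atoms = 2
Craig interpolant size bound = 2^2
= 4

4


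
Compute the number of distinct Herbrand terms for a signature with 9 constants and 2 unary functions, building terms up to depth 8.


Herbrand terms by depth:
Depth 0: 9 constants
Depth 1: 18 new terms (running total: 27)
Depth 2: 36 new terms (running total: 63)
Depth 3: 72 new terms (running total: 135)
Depth 4: 144 new terms (running total: 279)
Depth 5: 288 new terms (running total: 567)
Depth 6: 576 new terms (running total: 1143)
Depth 7: 1152 new terms (running total: 2295)
Depth 8: 2304 new terms (running total: 4599)
Total distinct ground terms = 4599

4599


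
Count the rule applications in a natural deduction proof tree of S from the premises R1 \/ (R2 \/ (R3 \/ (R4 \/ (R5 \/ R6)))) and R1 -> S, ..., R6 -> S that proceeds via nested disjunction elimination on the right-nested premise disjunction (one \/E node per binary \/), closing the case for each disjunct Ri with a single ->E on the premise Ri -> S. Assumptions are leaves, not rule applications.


The premise R1 \/ (R2 \/ (R3 \/ (R4 \/ (R5 \/ R6)))) contains 6 disjuncts, hence 5 binary \/ connectives.
- Each binary \/ is eliminated once: 5 \/E nodes.
- Each of the 6 cases Ri derives S by one ->E with Ri -> S: 6 ->E nodes.
Total = 5 + 6 = 11

11


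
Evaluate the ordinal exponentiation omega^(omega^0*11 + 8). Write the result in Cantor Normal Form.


omega^(omega^0*11 + 8):
omega^0 = 1, so the exponent is 11 + 8 = 19 (finite ordinal addition).
Result = omega^19, already a single CNF term.

omega^19


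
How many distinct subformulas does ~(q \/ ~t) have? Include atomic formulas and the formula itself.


Formula: ~(q \/ ~t)
Subformulas found:
  1. q
  2. t
  3. ~t
  4. (q \/ ~t)
  5. ~(q \/ ~t)
Total distinct subformulas = 5

5


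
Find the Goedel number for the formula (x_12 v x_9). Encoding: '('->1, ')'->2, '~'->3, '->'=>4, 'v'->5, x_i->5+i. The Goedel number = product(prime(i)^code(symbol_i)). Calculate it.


Formula: (x_12 v x_9)
Symbol codes: [1, 17, 5, 14, 2]
Primes: [2, 3, 5, 7, 11]
p_1^1 = 2^1 = 2
p_2^17 = 3^17 = 129140163
p_3^5 = 5^5 = 3125
p_4^14 = 7^14 = 678223072849
p_5^2 = 11^2 = 121
Product = 66236790122173555380168750

66236790122173555380168750


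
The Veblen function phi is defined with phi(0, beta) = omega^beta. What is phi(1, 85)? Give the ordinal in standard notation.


phi(1, 85):
phi(1, beta) = epsilon_beta (the beta-th epsilon number).
phi(1, 85) = epsilon_85

epsilon_85


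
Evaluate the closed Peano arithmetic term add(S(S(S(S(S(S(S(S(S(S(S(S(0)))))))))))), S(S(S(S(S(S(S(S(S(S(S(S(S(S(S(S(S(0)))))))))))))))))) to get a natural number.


add(S^12(0), S^17(0)):
S^12(0) = 12
S^17(0) = 17
12 + 17 = 29

29
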